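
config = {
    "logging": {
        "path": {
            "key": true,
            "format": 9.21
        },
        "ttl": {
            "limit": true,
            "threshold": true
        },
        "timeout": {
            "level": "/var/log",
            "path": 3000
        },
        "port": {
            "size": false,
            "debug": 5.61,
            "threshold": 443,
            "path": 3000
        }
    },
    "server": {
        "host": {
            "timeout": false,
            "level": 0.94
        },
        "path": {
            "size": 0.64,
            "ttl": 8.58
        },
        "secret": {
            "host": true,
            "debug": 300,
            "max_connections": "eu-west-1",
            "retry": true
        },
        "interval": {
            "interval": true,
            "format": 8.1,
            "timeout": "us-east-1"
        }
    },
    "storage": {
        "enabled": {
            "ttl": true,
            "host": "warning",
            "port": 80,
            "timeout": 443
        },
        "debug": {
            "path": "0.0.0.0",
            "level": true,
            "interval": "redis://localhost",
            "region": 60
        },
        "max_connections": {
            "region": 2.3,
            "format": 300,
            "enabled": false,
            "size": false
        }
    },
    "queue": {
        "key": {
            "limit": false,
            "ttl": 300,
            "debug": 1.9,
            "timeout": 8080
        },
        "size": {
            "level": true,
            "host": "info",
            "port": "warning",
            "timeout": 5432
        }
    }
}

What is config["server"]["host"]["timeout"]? False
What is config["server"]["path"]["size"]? 0.64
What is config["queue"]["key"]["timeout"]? 8080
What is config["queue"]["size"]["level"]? True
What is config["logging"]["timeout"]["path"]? 3000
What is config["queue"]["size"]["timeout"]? 5432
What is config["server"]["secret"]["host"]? True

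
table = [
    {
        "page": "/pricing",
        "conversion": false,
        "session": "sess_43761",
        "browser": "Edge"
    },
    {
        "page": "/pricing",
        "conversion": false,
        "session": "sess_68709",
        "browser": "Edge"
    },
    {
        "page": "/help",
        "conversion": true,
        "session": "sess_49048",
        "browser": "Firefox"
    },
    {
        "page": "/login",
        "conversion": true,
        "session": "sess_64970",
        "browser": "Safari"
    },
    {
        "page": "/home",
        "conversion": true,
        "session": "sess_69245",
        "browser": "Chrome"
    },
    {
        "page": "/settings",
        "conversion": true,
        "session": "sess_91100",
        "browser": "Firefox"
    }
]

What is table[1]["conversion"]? False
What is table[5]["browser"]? "Firefox"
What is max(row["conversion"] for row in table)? True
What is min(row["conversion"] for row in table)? False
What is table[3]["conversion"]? True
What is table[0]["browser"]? "Edge"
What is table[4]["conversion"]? True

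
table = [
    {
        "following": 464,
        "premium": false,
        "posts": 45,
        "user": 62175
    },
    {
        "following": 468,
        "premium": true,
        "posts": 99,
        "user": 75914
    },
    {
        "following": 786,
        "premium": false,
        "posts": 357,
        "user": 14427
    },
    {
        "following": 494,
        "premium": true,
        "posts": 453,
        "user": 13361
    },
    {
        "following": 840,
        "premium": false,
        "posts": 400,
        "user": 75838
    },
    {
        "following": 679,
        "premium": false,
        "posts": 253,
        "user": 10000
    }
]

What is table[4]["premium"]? False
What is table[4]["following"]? 840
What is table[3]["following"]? 494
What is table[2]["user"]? 14427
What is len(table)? 6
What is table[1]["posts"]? 99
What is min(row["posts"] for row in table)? 45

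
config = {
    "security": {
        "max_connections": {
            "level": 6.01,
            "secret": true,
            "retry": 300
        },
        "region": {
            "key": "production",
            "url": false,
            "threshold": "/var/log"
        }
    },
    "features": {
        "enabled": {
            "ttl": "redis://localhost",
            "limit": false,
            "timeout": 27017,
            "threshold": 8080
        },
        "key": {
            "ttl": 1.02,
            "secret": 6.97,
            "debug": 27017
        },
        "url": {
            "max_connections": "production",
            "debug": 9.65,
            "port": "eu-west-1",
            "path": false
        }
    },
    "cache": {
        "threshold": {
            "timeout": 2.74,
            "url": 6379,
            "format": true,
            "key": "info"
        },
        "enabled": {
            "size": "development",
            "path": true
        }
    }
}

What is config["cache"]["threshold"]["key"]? "info"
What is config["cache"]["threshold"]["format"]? True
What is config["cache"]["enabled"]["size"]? "development"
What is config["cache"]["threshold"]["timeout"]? 2.74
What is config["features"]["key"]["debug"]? 27017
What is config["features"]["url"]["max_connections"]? "production"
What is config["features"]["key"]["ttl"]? 1.02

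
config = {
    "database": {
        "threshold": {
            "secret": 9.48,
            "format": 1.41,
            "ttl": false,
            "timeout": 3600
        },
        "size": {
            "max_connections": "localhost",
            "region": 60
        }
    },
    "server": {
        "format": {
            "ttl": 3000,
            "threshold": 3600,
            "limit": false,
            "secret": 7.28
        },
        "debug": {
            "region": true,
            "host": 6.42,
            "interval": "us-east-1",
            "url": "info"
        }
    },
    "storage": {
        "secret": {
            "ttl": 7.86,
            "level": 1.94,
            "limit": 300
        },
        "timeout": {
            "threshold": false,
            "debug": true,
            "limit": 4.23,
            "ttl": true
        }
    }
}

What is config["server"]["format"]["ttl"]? 3000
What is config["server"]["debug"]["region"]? True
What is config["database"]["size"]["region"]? 60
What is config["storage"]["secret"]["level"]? 1.94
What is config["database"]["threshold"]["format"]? 1.41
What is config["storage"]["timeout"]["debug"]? True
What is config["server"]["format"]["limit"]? False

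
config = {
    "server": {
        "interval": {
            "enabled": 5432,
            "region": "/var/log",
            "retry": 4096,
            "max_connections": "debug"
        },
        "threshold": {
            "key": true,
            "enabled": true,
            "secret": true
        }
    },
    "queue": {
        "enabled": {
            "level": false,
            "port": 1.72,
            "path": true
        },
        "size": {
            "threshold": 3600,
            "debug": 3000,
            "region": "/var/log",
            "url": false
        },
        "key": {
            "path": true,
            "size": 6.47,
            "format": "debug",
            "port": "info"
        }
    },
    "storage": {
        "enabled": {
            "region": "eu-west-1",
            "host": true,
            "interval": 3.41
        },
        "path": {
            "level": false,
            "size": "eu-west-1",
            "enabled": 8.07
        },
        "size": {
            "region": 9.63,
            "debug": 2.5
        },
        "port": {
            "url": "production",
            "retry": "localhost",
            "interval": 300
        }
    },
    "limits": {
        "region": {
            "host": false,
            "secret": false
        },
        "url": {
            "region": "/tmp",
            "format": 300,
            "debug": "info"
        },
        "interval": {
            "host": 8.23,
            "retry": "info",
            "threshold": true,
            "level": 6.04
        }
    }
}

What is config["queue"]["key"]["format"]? "debug"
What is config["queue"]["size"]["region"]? "/var/log"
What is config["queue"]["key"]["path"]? True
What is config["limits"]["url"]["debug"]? "info"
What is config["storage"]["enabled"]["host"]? True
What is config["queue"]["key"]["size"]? 6.47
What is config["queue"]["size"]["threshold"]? 3600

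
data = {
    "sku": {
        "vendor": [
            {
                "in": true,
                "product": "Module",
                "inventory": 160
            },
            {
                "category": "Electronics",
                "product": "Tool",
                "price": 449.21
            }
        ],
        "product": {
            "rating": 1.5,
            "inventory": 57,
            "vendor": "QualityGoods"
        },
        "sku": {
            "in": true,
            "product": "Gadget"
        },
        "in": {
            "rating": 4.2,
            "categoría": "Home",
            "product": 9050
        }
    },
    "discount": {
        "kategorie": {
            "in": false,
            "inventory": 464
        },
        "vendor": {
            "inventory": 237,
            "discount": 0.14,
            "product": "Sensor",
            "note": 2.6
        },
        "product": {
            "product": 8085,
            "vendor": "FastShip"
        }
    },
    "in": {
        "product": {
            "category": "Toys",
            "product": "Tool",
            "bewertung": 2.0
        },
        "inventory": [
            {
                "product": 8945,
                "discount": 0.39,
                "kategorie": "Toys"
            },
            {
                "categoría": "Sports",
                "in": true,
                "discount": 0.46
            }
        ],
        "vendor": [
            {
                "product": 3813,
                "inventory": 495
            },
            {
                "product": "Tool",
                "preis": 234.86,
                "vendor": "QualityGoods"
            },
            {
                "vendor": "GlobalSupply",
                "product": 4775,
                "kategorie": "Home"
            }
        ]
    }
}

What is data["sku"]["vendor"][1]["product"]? "Tool"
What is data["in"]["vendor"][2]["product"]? 4775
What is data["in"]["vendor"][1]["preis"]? 234.86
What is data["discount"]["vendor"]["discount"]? 0.14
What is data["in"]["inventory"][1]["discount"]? 0.46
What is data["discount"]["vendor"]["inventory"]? 237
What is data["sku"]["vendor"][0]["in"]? True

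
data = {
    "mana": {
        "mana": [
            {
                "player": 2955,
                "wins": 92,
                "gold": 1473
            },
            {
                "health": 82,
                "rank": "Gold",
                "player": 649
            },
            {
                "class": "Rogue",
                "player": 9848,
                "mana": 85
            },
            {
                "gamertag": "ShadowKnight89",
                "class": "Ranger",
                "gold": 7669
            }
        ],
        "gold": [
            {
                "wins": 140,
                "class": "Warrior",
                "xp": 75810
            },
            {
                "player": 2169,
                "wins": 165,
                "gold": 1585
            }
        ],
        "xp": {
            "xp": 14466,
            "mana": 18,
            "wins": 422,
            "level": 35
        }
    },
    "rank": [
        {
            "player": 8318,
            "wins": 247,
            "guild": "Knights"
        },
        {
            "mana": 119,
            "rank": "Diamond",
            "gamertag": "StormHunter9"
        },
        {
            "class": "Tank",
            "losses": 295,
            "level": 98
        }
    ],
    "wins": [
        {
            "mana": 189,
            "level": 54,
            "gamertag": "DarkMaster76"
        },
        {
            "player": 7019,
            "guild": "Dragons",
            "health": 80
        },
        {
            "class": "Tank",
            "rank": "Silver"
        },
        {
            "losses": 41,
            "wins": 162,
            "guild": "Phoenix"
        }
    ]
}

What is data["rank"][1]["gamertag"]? "StormHunter9"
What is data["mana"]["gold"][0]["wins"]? 140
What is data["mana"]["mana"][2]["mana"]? 85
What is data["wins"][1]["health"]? 80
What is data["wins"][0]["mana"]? 189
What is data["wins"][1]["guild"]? "Dragons"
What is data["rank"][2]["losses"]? 295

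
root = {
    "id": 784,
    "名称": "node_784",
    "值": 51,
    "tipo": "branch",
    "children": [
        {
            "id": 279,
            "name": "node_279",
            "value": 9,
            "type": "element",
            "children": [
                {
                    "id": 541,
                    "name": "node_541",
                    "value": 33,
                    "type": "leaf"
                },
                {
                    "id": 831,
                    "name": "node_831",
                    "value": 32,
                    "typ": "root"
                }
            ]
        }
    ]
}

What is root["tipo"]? "branch"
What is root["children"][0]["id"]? 279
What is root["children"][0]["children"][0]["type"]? "leaf"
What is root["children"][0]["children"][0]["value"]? 33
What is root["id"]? 784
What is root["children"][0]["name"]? "node_279"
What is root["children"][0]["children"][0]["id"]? 541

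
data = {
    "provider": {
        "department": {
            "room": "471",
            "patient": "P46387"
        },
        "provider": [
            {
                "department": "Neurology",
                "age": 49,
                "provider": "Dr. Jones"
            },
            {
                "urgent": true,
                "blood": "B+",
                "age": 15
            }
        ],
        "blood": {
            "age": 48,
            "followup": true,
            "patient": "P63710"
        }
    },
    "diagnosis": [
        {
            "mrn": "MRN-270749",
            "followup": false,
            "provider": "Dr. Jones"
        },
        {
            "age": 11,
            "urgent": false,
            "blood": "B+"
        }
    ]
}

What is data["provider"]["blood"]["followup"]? True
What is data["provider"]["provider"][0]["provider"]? "Dr. Jones"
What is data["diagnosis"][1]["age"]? 11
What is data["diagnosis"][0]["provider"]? "Dr. Jones"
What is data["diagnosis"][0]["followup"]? False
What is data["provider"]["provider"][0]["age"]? 49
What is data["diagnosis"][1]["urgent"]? False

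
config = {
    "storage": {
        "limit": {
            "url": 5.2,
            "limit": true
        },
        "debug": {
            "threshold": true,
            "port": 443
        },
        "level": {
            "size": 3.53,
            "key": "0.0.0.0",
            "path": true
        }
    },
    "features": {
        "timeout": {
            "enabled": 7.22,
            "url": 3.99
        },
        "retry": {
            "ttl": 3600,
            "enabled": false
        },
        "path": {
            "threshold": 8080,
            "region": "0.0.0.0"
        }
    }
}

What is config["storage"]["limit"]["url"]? 5.2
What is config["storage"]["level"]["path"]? True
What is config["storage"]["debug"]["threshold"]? True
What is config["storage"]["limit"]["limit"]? True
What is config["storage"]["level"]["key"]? "0.0.0.0"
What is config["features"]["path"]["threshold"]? 8080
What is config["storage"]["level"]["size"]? 3.53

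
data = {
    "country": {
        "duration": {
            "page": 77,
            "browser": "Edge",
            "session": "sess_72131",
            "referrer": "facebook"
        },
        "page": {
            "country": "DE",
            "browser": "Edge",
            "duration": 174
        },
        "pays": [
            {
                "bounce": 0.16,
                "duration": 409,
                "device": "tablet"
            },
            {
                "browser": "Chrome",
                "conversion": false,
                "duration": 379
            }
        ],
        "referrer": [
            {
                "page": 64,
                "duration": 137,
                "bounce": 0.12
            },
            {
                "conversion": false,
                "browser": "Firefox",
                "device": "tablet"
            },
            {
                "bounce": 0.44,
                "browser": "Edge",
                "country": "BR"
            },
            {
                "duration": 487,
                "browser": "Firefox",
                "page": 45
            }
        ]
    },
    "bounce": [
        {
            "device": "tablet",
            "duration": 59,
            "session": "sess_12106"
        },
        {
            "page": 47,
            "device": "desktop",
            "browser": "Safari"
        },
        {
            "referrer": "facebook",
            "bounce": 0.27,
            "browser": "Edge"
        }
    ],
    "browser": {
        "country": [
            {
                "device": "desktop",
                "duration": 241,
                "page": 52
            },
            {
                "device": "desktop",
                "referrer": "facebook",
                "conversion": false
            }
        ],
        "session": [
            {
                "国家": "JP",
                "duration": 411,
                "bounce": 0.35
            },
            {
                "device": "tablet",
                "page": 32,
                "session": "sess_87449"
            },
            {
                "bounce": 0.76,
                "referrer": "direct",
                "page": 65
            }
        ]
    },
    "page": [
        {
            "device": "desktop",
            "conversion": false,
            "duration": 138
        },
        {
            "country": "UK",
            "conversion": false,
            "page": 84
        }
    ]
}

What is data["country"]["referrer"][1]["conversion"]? False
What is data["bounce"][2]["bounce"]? 0.27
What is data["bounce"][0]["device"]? "tablet"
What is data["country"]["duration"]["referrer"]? "facebook"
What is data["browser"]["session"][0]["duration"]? 411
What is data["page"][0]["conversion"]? False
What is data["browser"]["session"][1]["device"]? "tablet"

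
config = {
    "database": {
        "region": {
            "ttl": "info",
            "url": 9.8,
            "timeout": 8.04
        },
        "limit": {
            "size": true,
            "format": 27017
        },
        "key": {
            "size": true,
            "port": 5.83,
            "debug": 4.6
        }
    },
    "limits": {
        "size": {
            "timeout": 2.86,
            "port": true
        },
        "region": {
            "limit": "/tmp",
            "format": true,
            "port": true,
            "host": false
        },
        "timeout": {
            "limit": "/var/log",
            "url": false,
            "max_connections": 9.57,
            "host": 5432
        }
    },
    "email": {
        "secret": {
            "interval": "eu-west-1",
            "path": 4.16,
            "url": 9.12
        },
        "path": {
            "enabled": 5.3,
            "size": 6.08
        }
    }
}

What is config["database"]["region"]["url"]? 9.8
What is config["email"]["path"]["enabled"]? 5.3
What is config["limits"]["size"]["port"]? True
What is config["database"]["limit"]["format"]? 27017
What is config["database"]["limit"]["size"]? True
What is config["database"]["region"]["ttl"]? "info"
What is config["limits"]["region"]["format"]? True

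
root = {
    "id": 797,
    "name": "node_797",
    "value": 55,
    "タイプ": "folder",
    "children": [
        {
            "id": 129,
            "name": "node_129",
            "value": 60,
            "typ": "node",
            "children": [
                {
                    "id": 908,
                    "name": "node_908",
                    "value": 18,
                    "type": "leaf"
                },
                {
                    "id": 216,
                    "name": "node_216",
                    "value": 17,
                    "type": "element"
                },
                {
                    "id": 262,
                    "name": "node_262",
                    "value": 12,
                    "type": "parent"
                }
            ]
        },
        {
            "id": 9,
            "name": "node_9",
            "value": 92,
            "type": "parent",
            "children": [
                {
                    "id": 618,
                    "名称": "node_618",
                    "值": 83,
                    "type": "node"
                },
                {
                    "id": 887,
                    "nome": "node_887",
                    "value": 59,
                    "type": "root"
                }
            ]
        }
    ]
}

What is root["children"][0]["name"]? "node_129"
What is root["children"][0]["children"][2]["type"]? "parent"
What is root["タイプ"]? "folder"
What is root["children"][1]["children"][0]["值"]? 83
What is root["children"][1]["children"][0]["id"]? 618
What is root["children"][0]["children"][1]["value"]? 17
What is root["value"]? 55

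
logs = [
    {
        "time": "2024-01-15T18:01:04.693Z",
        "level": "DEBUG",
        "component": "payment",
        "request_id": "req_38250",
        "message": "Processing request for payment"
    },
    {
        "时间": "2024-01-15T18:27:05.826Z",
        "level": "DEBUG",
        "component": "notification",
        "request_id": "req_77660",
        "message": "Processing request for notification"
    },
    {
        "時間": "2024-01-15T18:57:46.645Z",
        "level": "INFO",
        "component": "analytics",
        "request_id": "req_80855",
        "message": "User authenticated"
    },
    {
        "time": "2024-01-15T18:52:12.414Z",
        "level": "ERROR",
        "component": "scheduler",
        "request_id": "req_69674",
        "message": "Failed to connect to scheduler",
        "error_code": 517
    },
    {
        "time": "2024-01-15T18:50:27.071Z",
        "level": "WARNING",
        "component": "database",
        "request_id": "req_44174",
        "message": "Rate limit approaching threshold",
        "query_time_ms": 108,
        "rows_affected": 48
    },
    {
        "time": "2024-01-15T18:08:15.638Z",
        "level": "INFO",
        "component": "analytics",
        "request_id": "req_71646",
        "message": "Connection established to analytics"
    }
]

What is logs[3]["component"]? "scheduler"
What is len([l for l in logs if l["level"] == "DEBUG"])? 2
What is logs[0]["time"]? "2024-01-15T18:01:04.693Z"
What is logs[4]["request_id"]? "req_44174"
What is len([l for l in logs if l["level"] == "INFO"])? 2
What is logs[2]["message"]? "User authenticated"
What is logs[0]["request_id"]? "req_38250"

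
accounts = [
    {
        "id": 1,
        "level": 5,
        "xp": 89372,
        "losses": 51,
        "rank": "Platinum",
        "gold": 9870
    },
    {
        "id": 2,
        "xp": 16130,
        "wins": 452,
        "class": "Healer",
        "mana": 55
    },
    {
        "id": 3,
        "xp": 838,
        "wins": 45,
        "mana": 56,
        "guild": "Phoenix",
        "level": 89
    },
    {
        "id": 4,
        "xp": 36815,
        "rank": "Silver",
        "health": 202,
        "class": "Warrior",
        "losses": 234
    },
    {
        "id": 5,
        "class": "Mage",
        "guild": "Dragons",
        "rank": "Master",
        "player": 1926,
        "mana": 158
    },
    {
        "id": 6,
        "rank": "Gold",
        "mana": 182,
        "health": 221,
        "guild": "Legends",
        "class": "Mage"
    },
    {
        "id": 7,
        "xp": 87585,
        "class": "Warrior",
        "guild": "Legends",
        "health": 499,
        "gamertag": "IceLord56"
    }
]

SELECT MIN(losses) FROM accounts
51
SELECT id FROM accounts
[1, 2, 3, 4, 5, 6, 7]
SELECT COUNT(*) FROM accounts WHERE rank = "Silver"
1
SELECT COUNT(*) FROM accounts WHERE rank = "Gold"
1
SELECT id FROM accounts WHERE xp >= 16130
[1, 2, 4, 7]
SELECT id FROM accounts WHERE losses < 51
[]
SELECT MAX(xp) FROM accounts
89372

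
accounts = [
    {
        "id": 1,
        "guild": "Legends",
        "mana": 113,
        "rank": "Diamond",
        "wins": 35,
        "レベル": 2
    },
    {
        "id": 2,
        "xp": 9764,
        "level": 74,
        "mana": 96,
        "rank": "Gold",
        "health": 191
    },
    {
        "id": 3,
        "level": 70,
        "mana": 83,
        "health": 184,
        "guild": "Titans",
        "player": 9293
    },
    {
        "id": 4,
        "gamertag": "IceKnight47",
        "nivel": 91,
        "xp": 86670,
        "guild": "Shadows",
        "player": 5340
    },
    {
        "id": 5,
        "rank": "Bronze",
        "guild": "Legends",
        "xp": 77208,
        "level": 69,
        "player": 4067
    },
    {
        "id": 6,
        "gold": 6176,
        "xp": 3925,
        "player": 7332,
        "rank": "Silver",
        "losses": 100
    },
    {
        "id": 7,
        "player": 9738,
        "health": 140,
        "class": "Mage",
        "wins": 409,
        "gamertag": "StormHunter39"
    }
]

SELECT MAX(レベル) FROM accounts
2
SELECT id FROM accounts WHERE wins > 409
[]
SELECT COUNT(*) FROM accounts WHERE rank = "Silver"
1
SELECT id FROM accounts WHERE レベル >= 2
[1]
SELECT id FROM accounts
[1, 2, 3, 4, 5, 6, 7]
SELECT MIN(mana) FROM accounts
83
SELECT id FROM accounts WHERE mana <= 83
[3]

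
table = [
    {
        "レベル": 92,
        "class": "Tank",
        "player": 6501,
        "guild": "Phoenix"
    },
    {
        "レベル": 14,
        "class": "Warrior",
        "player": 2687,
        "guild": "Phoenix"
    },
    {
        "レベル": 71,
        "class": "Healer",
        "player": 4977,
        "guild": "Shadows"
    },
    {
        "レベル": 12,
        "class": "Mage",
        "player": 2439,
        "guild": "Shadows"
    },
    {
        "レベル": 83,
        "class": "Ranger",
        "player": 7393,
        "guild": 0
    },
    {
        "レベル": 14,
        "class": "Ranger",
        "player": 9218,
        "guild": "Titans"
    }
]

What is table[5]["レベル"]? 14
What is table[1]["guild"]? "Phoenix"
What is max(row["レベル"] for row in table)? 92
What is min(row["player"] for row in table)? 2439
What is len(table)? 6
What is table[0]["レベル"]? 92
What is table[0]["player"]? 6501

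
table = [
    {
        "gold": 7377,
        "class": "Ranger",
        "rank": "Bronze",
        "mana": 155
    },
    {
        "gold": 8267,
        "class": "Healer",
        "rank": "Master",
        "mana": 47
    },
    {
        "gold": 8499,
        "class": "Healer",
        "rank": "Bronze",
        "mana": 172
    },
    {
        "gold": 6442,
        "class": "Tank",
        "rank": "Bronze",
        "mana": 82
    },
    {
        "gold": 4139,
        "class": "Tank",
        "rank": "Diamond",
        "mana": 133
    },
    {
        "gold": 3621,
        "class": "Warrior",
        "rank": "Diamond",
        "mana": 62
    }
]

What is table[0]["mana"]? 155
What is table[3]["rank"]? "Bronze"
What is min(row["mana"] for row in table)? 47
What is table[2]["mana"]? 172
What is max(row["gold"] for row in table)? 8499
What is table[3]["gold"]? 6442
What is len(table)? 6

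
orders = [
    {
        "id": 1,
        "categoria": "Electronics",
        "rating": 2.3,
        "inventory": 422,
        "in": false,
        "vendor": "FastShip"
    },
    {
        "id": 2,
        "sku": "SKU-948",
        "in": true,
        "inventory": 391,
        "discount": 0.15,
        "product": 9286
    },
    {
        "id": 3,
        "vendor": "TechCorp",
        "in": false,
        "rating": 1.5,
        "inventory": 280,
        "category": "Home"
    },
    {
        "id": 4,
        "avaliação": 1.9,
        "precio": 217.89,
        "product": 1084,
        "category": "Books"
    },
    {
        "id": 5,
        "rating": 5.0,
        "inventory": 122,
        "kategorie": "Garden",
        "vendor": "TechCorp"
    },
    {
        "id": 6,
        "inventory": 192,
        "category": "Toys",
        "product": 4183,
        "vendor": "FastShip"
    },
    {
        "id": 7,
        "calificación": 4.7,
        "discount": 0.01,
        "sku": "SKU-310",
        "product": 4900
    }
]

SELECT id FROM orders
[1, 2, 3, 4, 5, 6, 7]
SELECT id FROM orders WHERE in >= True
[2]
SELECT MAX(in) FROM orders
True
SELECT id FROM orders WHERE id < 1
[]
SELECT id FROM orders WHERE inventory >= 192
[1, 2, 3, 6]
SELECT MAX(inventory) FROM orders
422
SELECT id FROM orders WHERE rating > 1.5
[1, 5]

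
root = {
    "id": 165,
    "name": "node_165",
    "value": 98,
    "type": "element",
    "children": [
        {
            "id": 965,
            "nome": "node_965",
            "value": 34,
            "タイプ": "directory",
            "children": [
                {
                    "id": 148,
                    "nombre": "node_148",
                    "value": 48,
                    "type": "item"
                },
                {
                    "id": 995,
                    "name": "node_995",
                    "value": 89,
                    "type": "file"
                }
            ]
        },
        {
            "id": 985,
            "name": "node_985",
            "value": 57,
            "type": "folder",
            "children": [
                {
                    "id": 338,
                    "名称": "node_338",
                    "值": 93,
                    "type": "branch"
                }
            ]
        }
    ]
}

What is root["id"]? 165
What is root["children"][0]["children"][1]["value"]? 89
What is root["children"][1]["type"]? "folder"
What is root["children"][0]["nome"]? "node_965"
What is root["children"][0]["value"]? 34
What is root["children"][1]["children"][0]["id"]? 338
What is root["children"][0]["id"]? 965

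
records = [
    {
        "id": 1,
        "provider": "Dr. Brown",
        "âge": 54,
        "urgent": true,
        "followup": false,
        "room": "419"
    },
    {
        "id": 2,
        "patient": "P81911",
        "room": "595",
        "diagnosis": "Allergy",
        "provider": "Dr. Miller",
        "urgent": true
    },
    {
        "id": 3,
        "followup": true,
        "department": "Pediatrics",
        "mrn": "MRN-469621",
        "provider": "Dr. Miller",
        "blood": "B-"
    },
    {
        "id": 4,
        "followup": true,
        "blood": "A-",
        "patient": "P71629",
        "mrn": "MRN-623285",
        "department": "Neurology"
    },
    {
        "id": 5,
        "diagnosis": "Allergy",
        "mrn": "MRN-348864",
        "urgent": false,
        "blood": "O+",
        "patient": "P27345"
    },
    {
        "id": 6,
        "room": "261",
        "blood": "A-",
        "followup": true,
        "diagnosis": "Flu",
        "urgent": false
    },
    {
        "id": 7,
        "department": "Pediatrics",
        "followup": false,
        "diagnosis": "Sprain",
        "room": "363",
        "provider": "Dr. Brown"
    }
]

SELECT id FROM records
[1, 2, 3, 4, 5, 6, 7]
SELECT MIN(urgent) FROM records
False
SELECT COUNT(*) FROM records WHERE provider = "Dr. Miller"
2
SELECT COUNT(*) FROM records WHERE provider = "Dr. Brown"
2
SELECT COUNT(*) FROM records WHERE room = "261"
1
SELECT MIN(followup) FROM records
False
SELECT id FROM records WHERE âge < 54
[]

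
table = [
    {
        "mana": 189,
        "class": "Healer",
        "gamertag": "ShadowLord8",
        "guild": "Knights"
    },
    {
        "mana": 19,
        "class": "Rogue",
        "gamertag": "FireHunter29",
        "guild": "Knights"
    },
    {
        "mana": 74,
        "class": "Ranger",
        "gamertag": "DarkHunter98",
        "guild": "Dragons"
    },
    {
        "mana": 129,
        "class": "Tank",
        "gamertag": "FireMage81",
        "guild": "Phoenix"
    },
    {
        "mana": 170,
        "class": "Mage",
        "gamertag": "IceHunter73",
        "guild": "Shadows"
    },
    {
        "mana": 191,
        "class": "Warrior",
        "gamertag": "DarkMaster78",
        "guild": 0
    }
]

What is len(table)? 6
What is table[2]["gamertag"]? "DarkHunter98"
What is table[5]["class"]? "Warrior"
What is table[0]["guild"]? "Knights"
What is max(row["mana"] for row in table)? 191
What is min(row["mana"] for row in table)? 19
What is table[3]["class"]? "Tank"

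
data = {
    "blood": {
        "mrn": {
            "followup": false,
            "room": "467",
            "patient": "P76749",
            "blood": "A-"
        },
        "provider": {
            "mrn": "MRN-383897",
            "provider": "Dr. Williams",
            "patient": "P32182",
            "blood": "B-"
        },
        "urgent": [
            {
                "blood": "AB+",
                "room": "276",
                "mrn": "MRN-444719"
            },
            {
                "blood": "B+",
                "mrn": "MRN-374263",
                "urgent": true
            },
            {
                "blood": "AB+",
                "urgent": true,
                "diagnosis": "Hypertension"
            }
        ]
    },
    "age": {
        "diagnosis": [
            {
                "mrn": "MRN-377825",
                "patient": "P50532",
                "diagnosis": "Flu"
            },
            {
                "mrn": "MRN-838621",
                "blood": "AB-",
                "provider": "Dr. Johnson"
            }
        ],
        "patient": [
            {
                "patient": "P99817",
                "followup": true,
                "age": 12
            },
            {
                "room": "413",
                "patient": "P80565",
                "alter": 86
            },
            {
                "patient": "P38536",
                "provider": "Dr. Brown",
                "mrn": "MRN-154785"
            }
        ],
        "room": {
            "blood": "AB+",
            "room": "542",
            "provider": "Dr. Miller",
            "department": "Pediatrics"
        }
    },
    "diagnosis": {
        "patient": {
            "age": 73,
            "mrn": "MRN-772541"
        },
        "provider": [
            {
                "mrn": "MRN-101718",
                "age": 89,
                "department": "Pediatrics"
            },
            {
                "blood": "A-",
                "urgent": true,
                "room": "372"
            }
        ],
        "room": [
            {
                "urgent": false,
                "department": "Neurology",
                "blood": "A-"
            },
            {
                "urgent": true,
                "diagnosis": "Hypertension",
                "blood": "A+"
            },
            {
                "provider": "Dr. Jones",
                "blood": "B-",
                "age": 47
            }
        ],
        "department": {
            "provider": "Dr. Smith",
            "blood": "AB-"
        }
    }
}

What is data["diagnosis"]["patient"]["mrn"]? "MRN-772541"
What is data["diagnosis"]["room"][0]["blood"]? "A-"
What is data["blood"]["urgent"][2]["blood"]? "AB+"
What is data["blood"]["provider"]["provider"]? "Dr. Williams"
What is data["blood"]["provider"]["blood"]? "B-"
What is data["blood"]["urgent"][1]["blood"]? "B+"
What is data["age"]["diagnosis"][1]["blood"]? "AB-"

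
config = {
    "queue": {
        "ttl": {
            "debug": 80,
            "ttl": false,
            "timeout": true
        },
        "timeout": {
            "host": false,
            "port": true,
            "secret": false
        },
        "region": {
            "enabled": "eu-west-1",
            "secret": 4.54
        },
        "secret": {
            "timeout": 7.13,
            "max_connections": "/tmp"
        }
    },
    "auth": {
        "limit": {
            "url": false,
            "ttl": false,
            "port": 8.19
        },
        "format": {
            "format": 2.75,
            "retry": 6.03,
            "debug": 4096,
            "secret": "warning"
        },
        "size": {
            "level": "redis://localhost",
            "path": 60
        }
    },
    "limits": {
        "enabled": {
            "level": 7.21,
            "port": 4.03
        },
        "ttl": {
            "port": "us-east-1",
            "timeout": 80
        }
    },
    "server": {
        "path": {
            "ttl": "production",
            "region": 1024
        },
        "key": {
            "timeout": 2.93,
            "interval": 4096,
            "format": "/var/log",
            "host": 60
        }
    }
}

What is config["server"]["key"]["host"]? 60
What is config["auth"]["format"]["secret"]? "warning"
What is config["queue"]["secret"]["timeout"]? 7.13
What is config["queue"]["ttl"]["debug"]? 80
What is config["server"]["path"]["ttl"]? "production"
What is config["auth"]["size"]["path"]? 60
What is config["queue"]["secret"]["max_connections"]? "/tmp"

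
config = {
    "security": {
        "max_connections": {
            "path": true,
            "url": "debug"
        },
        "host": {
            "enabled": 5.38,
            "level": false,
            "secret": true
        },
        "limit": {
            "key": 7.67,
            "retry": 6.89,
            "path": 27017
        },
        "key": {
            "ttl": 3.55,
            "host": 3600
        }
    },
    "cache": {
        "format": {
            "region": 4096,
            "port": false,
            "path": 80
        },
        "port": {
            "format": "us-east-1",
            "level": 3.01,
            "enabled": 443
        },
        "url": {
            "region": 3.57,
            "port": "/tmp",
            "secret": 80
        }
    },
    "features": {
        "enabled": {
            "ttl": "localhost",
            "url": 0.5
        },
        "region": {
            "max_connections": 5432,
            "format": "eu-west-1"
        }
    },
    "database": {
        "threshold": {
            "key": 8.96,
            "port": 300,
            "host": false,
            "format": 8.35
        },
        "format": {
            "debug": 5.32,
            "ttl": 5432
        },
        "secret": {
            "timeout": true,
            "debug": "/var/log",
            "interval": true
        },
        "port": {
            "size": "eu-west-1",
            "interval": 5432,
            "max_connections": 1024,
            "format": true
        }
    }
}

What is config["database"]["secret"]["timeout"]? True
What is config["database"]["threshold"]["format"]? 8.35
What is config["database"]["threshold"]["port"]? 300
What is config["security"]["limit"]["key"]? 7.67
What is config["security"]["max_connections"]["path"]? True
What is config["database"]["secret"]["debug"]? "/var/log"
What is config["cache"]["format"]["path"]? 80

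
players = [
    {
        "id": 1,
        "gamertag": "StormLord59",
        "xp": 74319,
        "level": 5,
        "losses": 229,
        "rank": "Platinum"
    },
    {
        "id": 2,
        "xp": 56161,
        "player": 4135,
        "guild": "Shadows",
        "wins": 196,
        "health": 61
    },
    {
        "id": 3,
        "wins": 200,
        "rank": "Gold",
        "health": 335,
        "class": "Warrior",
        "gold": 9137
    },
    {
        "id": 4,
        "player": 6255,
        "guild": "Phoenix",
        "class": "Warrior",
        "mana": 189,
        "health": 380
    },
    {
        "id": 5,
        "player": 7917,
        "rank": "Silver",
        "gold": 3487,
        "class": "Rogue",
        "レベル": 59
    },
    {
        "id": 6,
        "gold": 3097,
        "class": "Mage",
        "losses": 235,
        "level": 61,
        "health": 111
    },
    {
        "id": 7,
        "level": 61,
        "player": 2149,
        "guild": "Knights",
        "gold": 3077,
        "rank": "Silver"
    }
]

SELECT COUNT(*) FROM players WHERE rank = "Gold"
1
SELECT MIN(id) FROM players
1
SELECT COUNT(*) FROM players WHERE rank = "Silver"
2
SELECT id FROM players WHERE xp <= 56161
[2]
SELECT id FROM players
[1, 2, 3, 4, 5, 6, 7]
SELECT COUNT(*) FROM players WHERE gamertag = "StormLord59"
1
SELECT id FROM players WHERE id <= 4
[1, 2, 3, 4]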